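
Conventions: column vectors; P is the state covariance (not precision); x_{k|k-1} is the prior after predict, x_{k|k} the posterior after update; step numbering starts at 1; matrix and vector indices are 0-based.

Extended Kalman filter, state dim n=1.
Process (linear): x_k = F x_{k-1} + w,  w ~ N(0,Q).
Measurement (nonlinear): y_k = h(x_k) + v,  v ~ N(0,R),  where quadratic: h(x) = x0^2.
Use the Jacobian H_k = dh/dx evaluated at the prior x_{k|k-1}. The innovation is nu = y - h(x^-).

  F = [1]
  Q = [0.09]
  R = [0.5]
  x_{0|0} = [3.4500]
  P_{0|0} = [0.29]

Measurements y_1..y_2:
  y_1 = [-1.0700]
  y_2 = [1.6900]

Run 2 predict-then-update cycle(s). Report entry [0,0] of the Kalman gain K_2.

K[0,0] = 0.2092

step 1: x^-=[3.4500]  P^-=[0.3800]  H_jac=[6.9000]  S=[18.5918]  K=[0.1410]  nu=[-12.9725]  x^+=[1.6205]  P^+=[0.0102]
step 2: x^-=[1.6205]  P^-=[0.1002]  H_jac=[3.2410]  S=[1.5527]  K=[0.2092]  nu=[-0.9360]  x^+=[1.4247]  P^+=[0.0323]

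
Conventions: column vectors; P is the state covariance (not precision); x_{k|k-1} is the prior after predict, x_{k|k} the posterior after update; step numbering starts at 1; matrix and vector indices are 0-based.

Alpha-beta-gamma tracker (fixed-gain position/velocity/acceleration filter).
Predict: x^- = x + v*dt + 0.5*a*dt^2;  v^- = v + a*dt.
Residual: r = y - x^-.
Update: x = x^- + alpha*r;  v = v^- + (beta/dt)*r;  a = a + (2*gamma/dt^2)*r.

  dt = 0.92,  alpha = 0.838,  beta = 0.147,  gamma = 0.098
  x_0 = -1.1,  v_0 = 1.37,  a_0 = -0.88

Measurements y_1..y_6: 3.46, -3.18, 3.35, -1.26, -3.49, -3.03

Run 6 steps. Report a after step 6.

a_post = -0.5278

step 1: x_pred=-0.2120  r=3.6720  x^+=2.8651  v^+=1.1471  a^+=-0.0297
step 2: x_pred=3.9079  r=-7.0879  x^+=-2.0318  v^+=-0.0127  a^+=-1.6710
step 3: x_pred=-2.7506  r=6.1006  x^+=2.3617  v^+=-0.5753  a^+=-0.2583
step 4: x_pred=1.7231  r=-2.9831  x^+=-0.7767  v^+=-1.2896  a^+=-0.9491
step 5: x_pred=-2.3648  r=-1.1252  x^+=-3.3077  v^+=-2.3425  a^+=-1.2097
step 6: x_pred=-5.9748  r=2.9448  x^+=-3.5071  v^+=-2.9849  a^+=-0.5278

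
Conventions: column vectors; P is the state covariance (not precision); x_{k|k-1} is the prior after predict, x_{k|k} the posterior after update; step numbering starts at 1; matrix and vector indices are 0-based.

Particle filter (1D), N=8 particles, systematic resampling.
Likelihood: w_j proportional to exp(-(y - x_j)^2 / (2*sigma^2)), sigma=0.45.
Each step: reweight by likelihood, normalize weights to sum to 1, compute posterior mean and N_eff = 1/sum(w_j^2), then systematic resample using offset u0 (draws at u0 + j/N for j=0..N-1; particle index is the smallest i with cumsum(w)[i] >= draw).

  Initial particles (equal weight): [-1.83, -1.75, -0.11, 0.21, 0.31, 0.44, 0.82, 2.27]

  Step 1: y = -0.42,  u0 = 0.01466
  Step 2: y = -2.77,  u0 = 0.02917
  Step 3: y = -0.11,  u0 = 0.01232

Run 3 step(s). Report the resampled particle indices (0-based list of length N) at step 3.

resampled_idx = [0, 1, 2, 3, 4, 5, 6, 7]

step 1: w=[0.0045, 0.0078, 0.4822, 0.2294, 0.1640, 0.0984, 0.0137, 0.0000]  mean=0.0787  Neff=3.1059  idx=[2, 2, 2, 2, 3, 3, 4, 5]
step 2: w=[0.2484, 0.2484, 0.2484, 0.2484, 0.0029, 0.0029, 0.0006, 0.0001]  mean=-0.1078  Neff=4.0522  idx=[0, 0, 1, 1, 2, 2, 3, 3]
step 3: w=[0.1250, 0.1250, 0.1250, 0.1250, 0.1250, 0.1250, 0.1250, 0.1250]  mean=-0.1100  Neff=8.0000  idx=[0, 1, 2, 3, 4, 5, 6, 7]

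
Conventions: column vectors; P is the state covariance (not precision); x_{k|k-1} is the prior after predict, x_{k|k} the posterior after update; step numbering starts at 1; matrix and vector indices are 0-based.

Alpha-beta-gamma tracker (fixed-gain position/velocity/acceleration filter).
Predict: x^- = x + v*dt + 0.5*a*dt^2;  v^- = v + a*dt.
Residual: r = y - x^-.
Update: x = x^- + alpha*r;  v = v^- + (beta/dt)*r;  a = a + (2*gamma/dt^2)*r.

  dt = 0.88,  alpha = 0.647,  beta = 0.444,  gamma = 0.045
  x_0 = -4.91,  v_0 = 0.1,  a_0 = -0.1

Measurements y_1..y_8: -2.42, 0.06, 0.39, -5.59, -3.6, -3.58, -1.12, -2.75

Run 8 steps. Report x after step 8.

x_post = -2.5147

step 1: x_pred=-4.8607  r=2.4407  x^+=-3.2816  v^+=1.2435  a^+=0.1837
step 2: x_pred=-2.1162  r=2.1762  x^+=-0.7082  v^+=2.5031  a^+=0.4366
step 3: x_pred=1.6635  r=-1.2735  x^+=0.8396  v^+=2.2447  a^+=0.2886
step 4: x_pred=2.9266  r=-8.5166  x^+=-2.5836  v^+=-1.7984  a^+=-0.7012
step 5: x_pred=-4.4377  r=0.8377  x^+=-3.8957  v^+=-1.9928  a^+=-0.6039
step 6: x_pred=-5.8832  r=2.3032  x^+=-4.3930  v^+=-1.3621  a^+=-0.3362
step 7: x_pred=-5.7219  r=4.6019  x^+=-2.7445  v^+=0.6639  a^+=0.1986
step 8: x_pred=-2.0833  r=-0.6667  x^+=-2.5147  v^+=0.5023  a^+=0.1212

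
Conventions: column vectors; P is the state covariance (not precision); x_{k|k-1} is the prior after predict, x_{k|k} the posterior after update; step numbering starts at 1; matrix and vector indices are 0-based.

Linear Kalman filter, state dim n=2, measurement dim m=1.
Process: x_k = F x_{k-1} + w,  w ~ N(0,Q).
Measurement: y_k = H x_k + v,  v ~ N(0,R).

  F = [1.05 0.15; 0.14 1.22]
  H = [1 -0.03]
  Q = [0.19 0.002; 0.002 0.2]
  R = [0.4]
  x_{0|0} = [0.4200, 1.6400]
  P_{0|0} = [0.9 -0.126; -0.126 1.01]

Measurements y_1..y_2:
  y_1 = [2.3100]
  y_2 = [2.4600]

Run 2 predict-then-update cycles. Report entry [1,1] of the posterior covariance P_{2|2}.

step 1: x^-=[0.6870, 2.0596]  P^-=[1.1653 0.1551; 0.1551 1.6779]  S=[1.5575]  K=[0.7452; 0.0673]  nu=[1.6848]  x^+=[1.9425, 2.1729]  P^+=[0.3004 0.0770; 0.0770 1.6708]
step 2: x^-=[2.3656, 2.9229]  P^-=[0.5830 0.4522; 0.4522 2.7191]  S=[0.9583]  K=[0.5942; 0.3867]  nu=[0.1821]  x^+=[2.4738, 2.9933]  P^+=[0.2446 0.2320; 0.2320 2.5757]

P_post[1,1] = 2.5757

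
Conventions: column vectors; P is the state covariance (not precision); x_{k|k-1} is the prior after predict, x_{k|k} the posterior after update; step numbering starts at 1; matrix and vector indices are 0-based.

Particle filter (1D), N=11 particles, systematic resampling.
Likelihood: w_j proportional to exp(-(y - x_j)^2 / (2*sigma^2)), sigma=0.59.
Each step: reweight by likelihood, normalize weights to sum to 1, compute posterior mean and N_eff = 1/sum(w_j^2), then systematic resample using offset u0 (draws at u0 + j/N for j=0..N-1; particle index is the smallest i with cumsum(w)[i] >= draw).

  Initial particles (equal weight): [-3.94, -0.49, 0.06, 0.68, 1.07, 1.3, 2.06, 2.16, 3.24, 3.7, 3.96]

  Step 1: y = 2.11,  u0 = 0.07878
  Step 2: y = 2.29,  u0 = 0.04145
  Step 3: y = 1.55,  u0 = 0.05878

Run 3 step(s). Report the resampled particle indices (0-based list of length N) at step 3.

step 1: w=[0.0000, 0.0000, 0.0008, 0.0186, 0.0744, 0.1371, 0.3505, 0.3505, 0.0562, 0.0093, 0.0026]  mean=1.9762  Neff=3.6552  idx=[4, 5, 6, 6, 6, 6, 7, 7, 7, 7, 8]
step 2: w=[0.0143, 0.0297, 0.1124, 0.1124, 0.1124, 0.1124, 0.1183, 0.1183, 0.1183, 0.1183, 0.0332]  mean=2.1098  Neff=9.1982  idx=[1, 2, 3, 4, 5, 6, 6, 7, 8, 9, 9]
step 3: w=[0.1273, 0.0958, 0.0958, 0.0958, 0.0958, 0.0816, 0.0816, 0.0816, 0.0816, 0.0816, 0.0816]  mean=2.0122  Neff=10.7701  idx=[0, 1, 2, 3, 4, 5, 6, 7, 8, 9, 10]

resampled_idx = [0, 1, 2, 3, 4, 5, 6, 7, 8, 9, 10]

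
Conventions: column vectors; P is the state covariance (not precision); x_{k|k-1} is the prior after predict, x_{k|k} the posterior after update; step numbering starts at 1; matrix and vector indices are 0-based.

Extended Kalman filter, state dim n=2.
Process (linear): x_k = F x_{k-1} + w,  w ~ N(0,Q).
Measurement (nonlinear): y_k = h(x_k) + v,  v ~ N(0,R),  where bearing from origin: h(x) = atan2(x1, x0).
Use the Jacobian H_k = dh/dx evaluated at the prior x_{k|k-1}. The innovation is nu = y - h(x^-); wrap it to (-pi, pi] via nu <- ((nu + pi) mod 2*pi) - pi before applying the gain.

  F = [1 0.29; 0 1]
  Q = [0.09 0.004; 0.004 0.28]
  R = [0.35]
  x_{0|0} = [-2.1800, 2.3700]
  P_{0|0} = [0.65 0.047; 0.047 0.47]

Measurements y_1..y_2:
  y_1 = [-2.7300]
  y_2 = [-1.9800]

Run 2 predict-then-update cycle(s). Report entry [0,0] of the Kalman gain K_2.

K[0,0] = -0.5719

step 1: x^-=[-1.4927, 2.3700]  P^-=[0.8068 0.1873; 0.1873 0.7500]  H_jac=[-0.3021 -0.1903]  S=[0.4723]  K=[-0.5915; -0.4219]  nu=[1.4203]  x^+=[-2.3328, 1.7707]  P^+=[0.6415 0.0694; 0.0694 0.6659]
step 2: x^-=[-1.8193, 1.7707]  P^-=[0.8278 0.2665; 0.2665 0.9459]  H_jac=[-0.2747 -0.2823]  S=[0.5292]  K=[-0.5719; -0.6429]  nu=[1.9335]  x^+=[-2.9251, 0.5276]  P^+=[0.6547 0.0719; 0.0719 0.7272]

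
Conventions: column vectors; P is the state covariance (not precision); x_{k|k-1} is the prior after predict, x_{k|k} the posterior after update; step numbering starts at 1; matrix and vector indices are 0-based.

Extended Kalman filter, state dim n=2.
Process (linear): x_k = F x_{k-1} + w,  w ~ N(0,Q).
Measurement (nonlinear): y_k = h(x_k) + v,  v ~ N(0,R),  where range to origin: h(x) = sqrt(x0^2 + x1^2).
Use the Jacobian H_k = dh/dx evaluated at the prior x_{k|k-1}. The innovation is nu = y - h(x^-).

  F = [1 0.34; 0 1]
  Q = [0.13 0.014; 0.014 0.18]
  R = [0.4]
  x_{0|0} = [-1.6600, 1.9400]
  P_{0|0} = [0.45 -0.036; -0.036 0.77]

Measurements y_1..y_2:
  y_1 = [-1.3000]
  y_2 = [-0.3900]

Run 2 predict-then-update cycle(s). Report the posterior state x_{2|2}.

x_post = [0.0149, 0.1404]

step 1: x^-=[-1.0004, 1.9400]  P^-=[0.6445 0.2398; 0.2398 0.9500]  H_jac=[-0.4583 0.8888]  S=[1.0905]  K=[-0.0754; 0.6735]  nu=[-3.4828]  x^+=[-0.7376, -0.4057]  P^+=[0.6383 0.2952; 0.2952 0.4553]
step 2: x^-=[-0.8756, -0.4057]  P^-=[1.0217 0.4640; 0.4640 0.6353]  H_jac=[-0.9073 -0.4204]  S=[1.7074]  K=[-0.6572; -0.4030]  nu=[-1.3550]  x^+=[0.0149, 0.1404]  P^+=[0.2843 0.0118; 0.0118 0.3580]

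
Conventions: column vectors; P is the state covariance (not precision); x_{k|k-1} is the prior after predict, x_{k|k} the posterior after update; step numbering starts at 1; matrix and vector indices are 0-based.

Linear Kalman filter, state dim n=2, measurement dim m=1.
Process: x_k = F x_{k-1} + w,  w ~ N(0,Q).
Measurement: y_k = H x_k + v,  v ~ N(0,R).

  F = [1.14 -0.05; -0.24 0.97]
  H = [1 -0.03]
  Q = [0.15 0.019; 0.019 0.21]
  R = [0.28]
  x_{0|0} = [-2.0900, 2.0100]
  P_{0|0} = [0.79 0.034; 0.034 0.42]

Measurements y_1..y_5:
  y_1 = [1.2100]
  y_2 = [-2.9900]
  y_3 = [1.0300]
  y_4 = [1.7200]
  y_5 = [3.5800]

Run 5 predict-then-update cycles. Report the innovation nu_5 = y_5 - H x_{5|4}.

step 1: x^-=[-2.4831, 2.4513]  P^-=[1.1739 -0.1795; -0.1795 0.6349]  S=[1.4652]  K=[0.8048; -0.1355]  nu=[3.7666]  x^+=[0.5484, 1.9409]  P^+=[0.2248 -0.0197; -0.0197 0.6079]
step 2: x^-=[0.5282, 1.7510]  P^-=[0.4459 -0.0940; -0.0940 0.8041]  S=[0.7322]  K=[0.6128; -0.1613]  nu=[-3.4656]  x^+=[-1.5955, 2.3101]  P^+=[0.1709 -0.0216; -0.0216 0.7851]
step 3: x^-=[-1.9343, 2.6237]  P^-=[0.3766 -0.0900; -0.0900 0.9686]  S=[0.6628]  K=[0.5722; -0.1796]  nu=[3.0431]  x^+=[-0.1932, 2.0771]  P^+=[0.1596 -0.0219; -0.0219 0.9472]
step 4: x^-=[-0.3241, 2.0612]  P^-=[0.3622 -0.0951; -0.0951 1.1206]  S=[0.6489]  K=[0.5626; -0.1983]  nu=[2.1059]  x^+=[0.8607, 1.6436]  P^+=[0.1568 -0.0227; -0.0227 1.0951]
step 5: x^-=[0.8990, 1.3877]  P^-=[0.3592 -0.1024; -0.1024 1.2600]  S=[0.6464]  K=[0.5603; -0.2168]  nu=[2.7227]  x^+=[2.4246, 0.7974]  P^+=[0.1562 -0.0238; -0.0238 1.2296]

innov = [2.7227]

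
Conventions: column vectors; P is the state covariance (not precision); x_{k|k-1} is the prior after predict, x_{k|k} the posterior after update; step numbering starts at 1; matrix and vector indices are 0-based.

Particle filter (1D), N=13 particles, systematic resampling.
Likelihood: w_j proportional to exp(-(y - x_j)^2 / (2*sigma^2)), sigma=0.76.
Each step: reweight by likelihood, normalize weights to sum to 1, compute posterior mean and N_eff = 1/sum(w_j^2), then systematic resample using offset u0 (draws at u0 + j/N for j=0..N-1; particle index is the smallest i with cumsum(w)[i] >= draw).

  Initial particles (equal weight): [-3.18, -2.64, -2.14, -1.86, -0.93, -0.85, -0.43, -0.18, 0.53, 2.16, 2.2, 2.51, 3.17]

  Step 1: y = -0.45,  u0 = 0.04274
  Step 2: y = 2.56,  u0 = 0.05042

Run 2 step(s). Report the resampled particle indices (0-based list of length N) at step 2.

resampled_idx = [9, 10, 12, 12, 12, 12, 12, 12, 12, 12, 12, 12, 12]

step 1: w=[0.0004, 0.0036, 0.0194, 0.0411, 0.1883, 0.2002, 0.2298, 0.2158, 0.1001, 0.0006, 0.0005, 0.0001, 0.0000]  mean=-0.5558  Neff=5.3469  idx=[3, 4, 4, 5, 5, 5, 6, 6, 6, 7, 7, 7, 8]
step 2: w=[0.0000, 0.0008, 0.0008, 0.0012, 0.0012, 0.0012, 0.0127, 0.0127, 0.0127, 0.0440, 0.0440, 0.0440, 0.8247]  mean=0.3923  Neff=1.4569  idx=[9, 10, 12, 12, 12, 12, 12, 12, 12, 12, 12, 12, 12]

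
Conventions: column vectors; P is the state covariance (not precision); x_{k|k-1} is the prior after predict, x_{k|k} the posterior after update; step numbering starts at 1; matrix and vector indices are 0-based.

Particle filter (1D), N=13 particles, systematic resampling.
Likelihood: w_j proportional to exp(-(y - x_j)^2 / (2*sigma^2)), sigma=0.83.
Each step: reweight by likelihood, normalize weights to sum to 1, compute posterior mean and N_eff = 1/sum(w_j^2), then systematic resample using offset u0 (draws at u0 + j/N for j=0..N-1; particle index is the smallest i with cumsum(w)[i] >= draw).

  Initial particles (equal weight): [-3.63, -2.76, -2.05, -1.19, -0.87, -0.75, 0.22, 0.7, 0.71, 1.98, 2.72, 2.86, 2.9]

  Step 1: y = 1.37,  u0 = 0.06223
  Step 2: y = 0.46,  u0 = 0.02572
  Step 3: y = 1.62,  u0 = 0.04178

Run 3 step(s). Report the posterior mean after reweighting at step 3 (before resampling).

post_mean = 0.8405

step 1: w=[0.0000, 0.0000, 0.0001, 0.0026, 0.0079, 0.0115, 0.1154, 0.2175, 0.2196, 0.2300, 0.0803, 0.0601, 0.0551]  mean=1.3202  Neff=5.7138  idx=[6, 7, 7, 7, 8, 8, 8, 9, 9, 9, 10, 11, 12]
step 2: w=[0.1311, 0.1311, 0.1311, 0.1311, 0.1306, 0.1306, 0.1306, 0.0256, 0.0256, 0.0256, 0.0034, 0.0021, 0.0018]  mean=0.7544  Neff=8.2057  idx=[0, 0, 1, 1, 2, 3, 3, 4, 4, 5, 6, 6, 8]
step 3: w=[0.0353, 0.0353, 0.0791, 0.0791, 0.0791, 0.0791, 0.0791, 0.0802, 0.0802, 0.0802, 0.0802, 0.0802, 0.1331]  mean=0.8405  Neff=11.9577  idx=[1, 2, 3, 4, 5, 6, 7, 8, 9, 10, 11, 12, 12]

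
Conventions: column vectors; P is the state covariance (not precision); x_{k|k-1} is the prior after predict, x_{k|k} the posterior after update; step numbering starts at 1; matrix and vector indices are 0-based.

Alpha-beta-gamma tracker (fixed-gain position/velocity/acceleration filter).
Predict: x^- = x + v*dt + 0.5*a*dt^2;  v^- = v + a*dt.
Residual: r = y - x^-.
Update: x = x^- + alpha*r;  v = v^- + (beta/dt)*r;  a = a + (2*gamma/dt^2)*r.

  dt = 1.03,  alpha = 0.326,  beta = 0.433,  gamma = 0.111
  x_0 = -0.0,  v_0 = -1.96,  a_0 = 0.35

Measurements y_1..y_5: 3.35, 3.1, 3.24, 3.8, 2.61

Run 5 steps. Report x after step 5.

step 1: x_pred=-1.8331  r=5.1831  x^+=-0.1434  v^+=0.5794  a^+=1.4346
step 2: x_pred=1.2144  r=1.8856  x^+=1.8291  v^+=2.8498  a^+=1.8292
step 3: x_pred=5.7346  r=-2.4946  x^+=4.9214  v^+=3.6851  a^+=1.3072
step 4: x_pred=9.4104  r=-5.6104  x^+=7.5814  v^+=2.6729  a^+=0.1331
step 5: x_pred=10.4052  r=-7.7952  x^+=7.8640  v^+=-0.4669  a^+=-1.4980

x_post = 7.8640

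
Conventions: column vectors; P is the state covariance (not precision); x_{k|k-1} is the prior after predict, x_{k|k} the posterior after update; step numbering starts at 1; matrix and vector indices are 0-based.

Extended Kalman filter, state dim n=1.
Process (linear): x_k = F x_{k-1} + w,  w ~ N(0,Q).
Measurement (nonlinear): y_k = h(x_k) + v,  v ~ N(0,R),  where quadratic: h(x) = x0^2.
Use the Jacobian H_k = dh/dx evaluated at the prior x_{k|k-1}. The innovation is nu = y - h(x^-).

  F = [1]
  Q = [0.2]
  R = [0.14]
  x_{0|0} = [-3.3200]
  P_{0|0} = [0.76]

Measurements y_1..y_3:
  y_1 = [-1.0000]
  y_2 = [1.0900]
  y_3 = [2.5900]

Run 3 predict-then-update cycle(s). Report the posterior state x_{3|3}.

x_post = [-1.6416]

step 1: x^-=[-3.3200]  P^-=[0.9600]  H_jac=[-6.6400]  S=[42.4660]  K=[-0.1501]  nu=[-12.0224]  x^+=[-1.5154]  P^+=[0.0032]
step 2: x^-=[-1.5154]  P^-=[0.2032]  H_jac=[-3.0307]  S=[2.0061]  K=[-0.3069]  nu=[-1.2063]  x^+=[-1.1451]  P^+=[0.0142]
step 3: x^-=[-1.1451]  P^-=[0.2142]  H_jac=[-2.2902]  S=[1.2634]  K=[-0.3883]  nu=[1.2787]  x^+=[-1.6416]  P^+=[0.0237]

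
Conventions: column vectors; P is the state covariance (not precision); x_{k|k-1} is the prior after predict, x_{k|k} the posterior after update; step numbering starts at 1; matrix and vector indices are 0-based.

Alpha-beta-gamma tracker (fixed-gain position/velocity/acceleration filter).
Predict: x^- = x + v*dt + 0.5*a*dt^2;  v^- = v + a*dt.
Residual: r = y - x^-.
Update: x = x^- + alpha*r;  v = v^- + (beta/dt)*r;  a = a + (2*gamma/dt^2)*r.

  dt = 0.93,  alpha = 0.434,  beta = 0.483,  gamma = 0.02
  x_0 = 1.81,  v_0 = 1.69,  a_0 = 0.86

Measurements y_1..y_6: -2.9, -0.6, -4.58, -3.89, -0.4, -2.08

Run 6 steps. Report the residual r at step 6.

step 1: x_pred=3.7536  r=-6.6536  x^+=0.8659  v^+=-0.9658  a^+=0.5523
step 2: x_pred=0.2066  r=-0.8066  x^+=-0.1435  v^+=-0.8711  a^+=0.5150
step 3: x_pred=-0.7309  r=-3.8491  x^+=-2.4014  v^+=-2.3912  a^+=0.3370
step 4: x_pred=-4.4795  r=0.5895  x^+=-4.2237  v^+=-1.7717  a^+=0.3642
step 5: x_pred=-5.7138  r=5.3138  x^+=-3.4076  v^+=1.3268  a^+=0.6100
step 6: x_pred=-1.9099  r=-0.1701  x^+=-1.9837  v^+=1.8057  a^+=0.6021

resid = -0.1701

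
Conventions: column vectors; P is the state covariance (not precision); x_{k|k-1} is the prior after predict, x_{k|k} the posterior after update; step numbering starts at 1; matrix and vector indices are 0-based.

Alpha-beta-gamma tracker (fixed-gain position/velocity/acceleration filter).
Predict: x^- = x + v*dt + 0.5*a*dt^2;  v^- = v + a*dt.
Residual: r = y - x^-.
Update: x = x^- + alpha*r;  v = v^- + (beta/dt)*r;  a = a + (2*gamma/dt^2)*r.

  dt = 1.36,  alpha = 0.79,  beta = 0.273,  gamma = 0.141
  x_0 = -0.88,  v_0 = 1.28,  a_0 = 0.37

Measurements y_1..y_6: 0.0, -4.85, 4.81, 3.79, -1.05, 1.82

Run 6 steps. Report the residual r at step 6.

resid = 1.9400

step 1: x_pred=1.2030  r=-1.2030  x^+=0.2526  v^+=1.5417  a^+=0.1866
step 2: x_pred=2.5219  r=-7.3719  x^+=-3.3019  v^+=0.3157  a^+=-0.9374
step 3: x_pred=-3.7395  r=8.5495  x^+=3.0146  v^+=0.7570  a^+=0.3661
step 4: x_pred=4.3828  r=-0.5928  x^+=3.9145  v^+=1.1360  a^+=0.2757
step 5: x_pred=5.7144  r=-6.7644  x^+=0.3705  v^+=0.1531  a^+=-0.7556
step 6: x_pred=-0.1200  r=1.9400  x^+=1.4126  v^+=-0.4851  a^+=-0.4598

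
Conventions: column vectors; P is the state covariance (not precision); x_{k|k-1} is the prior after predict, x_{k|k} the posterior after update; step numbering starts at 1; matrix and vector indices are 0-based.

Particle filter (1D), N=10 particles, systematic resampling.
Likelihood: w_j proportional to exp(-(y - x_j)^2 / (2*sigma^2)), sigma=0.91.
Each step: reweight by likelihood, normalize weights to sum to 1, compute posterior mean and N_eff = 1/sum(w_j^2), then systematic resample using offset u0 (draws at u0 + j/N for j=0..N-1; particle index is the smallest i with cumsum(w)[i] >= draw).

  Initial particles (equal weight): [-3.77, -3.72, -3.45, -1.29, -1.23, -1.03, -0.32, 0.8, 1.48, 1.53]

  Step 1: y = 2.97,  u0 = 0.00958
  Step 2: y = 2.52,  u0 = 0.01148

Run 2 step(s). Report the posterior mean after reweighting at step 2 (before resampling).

post_mean = 1.4793

step 1: w=[0.0000, 0.0000, 0.0000, 0.0000, 0.0000, 0.0001, 0.0024, 0.0959, 0.4309, 0.4707]  mean=1.4336  Neff=2.4015  idx=[7, 8, 8, 8, 8, 8, 9, 9, 9, 9]
step 2: w=[0.0336, 0.1044, 0.1044, 0.1044, 0.1044, 0.1044, 0.1110, 0.1110, 0.1110, 0.1110]  mean=1.4793  Neff=9.5246  idx=[0, 1, 2, 3, 4, 5, 6, 7, 8, 9]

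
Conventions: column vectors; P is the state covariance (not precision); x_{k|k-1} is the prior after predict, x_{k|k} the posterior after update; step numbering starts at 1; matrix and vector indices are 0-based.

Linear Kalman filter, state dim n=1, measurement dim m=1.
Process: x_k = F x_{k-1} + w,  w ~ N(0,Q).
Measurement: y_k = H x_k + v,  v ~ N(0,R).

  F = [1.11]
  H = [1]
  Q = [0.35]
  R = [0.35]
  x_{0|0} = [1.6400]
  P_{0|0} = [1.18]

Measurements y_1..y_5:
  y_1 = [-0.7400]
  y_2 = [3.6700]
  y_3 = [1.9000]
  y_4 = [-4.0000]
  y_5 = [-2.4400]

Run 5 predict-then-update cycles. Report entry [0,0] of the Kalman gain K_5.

K[0,0] = 0.6418

step 1: x^-=[1.8204]  P^-=[1.8039]  S=[2.1539]  K=[0.8375]  nu=[-2.5604]  x^+=[-0.3239]  P^+=[0.2931]
step 2: x^-=[-0.3596]  P^-=[0.7112]  S=[1.0612]  K=[0.6702]  nu=[4.0296]  x^+=[2.3409]  P^+=[0.2346]
step 3: x^-=[2.5984]  P^-=[0.6390]  S=[0.9890]  K=[0.6461]  nu=[-0.6984]  x^+=[2.1472]  P^+=[0.2261]
step 4: x^-=[2.3834]  P^-=[0.6286]  S=[0.9786]  K=[0.6424]  nu=[-6.3834]  x^+=[-1.7170]  P^+=[0.2248]
step 5: x^-=[-1.9059]  P^-=[0.6270]  S=[0.9770]  K=[0.6418]  nu=[-0.5341]  x^+=[-2.2487]  P^+=[0.2246]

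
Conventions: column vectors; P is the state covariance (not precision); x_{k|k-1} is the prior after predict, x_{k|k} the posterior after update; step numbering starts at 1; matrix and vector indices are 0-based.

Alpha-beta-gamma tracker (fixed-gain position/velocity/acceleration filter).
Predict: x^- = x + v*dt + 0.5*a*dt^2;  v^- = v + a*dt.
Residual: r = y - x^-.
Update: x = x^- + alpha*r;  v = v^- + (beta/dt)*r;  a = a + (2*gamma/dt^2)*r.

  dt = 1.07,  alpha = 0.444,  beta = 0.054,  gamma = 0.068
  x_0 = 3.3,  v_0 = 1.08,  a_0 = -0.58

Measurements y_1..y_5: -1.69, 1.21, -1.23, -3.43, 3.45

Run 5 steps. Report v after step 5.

v_post = -4.4765

step 1: x_pred=4.1236  r=-5.8136  x^+=1.5423  v^+=0.1660  a^+=-1.2706
step 2: x_pred=0.9926  r=0.2174  x^+=1.0891  v^+=-1.1825  a^+=-1.2448
step 3: x_pred=-0.8887  r=-0.3413  x^+=-1.0403  v^+=-2.5317  a^+=-1.2853
step 4: x_pred=-4.4849  r=1.0549  x^+=-4.0165  v^+=-3.8537  a^+=-1.1600
step 5: x_pred=-8.8040  r=12.2540  x^+=-3.3632  v^+=-4.4765  a^+=0.2956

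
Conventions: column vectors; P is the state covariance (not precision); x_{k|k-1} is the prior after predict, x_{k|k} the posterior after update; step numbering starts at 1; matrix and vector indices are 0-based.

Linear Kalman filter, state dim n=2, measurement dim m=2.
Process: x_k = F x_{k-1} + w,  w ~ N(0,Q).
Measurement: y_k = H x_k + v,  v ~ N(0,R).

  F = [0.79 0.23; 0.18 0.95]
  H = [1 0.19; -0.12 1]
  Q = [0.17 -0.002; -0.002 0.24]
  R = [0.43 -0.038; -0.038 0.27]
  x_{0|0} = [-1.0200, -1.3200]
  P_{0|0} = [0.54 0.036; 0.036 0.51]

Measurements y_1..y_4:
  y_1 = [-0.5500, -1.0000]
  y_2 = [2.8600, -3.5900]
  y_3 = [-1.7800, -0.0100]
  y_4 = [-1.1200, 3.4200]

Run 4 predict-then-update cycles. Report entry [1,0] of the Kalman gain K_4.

step 1: x^-=[-1.1094, -1.4376]  P^-=[0.5471 0.2147; 0.2147 0.7301]  S=[1.0850 0.2449; 0.2449 0.9564]  K=[0.5377 0.0182; 0.1693 0.6930]  nu=[0.8325, 0.3045]  x^+=[-0.6562, -1.0856]  P^+=[0.2283 0.0119; 0.0119 0.1821]
step 2: x^-=[-0.7681, -1.1495]  P^-=[0.3264 0.0797; 0.0797 0.4158]  S=[0.8017 0.0797; 0.0797 0.6714]  K=[0.4250 0.0099; 0.1394 0.5885]  nu=[3.8465, -2.5327]  x^+=[0.8419, -2.1038]  P^+=[0.1808 0.0082; 0.0082 0.1546]
step 3: x^-=[0.1812, -1.8471]  P^-=[0.2940 0.0640; 0.0640 0.3882]  S=[0.7624 0.0630; 0.0630 0.6471]  K=[0.4012 0.0053; 0.1332 0.5751]  nu=[-1.6103, 1.8588]  x^+=[-0.4549, -0.9925]  P^+=[0.1710 0.0067; 0.0067 0.1510]
step 4: x^-=[-0.5877, -1.0248]  P^-=[0.2872 0.0606; 0.0606 0.3841]  S=[0.7541 0.0598; 0.0598 0.6437]  K=[0.3958 0.0039; 0.1318 0.5732]  nu=[-0.3376, 4.3743]  x^+=[-0.7042, 1.4381]  P^+=[0.1688 0.0063; 0.0063 0.1505]

K[1,0] = 0.1318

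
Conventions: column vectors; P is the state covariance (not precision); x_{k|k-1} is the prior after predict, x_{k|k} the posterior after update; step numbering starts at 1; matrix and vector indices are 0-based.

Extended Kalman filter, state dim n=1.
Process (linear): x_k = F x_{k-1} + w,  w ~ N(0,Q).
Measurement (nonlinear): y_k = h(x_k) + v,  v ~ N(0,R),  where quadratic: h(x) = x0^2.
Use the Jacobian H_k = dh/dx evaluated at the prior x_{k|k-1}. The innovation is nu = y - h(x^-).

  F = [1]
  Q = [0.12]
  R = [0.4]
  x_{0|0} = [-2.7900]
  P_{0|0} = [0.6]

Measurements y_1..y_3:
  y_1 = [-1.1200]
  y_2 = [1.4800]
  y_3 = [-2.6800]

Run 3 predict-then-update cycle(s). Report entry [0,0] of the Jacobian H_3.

step 1: x^-=[-2.7900]  P^-=[0.7200]  H_jac=[-5.5800]  S=[22.8182]  K=[-0.1761]  nu=[-8.9041]  x^+=[-1.2223]  P^+=[0.0126]
step 2: x^-=[-1.2223]  P^-=[0.1326]  H_jac=[-2.4445]  S=[1.1925]  K=[-0.2719]  nu=[-0.0139]  x^+=[-1.2185]  P^+=[0.0445]
step 3: x^-=[-1.2185]  P^-=[0.1645]  H_jac=[-2.4369]  S=[1.3768]  K=[-0.2911]  nu=[-4.1647]  x^+=[-0.0060]  P^+=[0.0478]

H_jac[0,0] = -2.4369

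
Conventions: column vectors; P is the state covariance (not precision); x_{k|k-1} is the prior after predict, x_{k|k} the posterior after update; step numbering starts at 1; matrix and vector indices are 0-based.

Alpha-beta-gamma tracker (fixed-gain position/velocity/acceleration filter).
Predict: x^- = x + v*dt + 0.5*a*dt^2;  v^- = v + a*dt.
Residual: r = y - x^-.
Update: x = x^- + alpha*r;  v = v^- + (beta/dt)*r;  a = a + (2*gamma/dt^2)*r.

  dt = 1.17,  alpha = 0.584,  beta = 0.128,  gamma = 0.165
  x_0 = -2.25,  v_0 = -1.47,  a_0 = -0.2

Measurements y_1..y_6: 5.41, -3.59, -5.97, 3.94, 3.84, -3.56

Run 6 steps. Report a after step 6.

step 1: x_pred=-4.1068  r=9.5168  x^+=1.4510  v^+=-0.6628  a^+=2.0942
step 2: x_pred=2.1089  r=-5.6989  x^+=-1.2193  v^+=1.1639  a^+=0.7204
step 3: x_pred=0.6356  r=-6.6056  x^+=-3.2221  v^+=1.2841  a^+=-0.8720
step 4: x_pred=-2.3165  r=6.2565  x^+=1.3373  v^+=0.9483  a^+=0.6362
step 5: x_pred=2.8823  r=0.9577  x^+=3.4416  v^+=1.7975  a^+=0.8671
step 6: x_pred=6.1382  r=-9.6982  x^+=0.4744  v^+=1.7510  a^+=-1.4708

a_post = -1.4708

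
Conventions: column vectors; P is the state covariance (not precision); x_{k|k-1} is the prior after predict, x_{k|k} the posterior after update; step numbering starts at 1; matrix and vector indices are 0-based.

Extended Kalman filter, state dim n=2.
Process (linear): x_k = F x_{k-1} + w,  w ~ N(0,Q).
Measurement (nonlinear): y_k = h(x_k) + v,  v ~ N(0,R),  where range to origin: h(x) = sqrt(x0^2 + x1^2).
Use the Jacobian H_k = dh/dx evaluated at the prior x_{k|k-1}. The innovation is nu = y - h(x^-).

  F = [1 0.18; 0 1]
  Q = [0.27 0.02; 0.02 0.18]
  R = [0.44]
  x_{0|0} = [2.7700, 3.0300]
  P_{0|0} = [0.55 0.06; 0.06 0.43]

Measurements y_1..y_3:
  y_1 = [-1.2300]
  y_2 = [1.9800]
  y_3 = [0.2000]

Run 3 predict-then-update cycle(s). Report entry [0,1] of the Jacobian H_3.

H_jac[0,1] = 0.8653

step 1: x^-=[3.3154, 3.0300]  P^-=[0.8555 0.1574; 0.1574 0.6100]  H_jac=[0.7382 0.6746]  S=[1.3406]  K=[0.5503; 0.3936]  nu=[-5.7214]  x^+=[0.1669, 0.7778]  P^+=[0.4496 -0.1330; -0.1330 0.4023]
step 2: x^-=[0.3069, 0.7778]  P^-=[0.6847 -0.0406; -0.0406 0.5823]  H_jac=[0.3670 0.9302]  S=[1.0084]  K=[0.2118; 0.5224]  nu=[1.1439]  x^+=[0.5492, 1.3753]  P^+=[0.6395 -0.1521; -0.1521 0.3071]
step 3: x^-=[0.7967, 1.3753]  P^-=[0.8647 -0.0769; -0.0769 0.4871]  H_jac=[0.5013 0.8653]  S=[0.9553]  K=[0.3841; 0.4009]  nu=[-1.3894]  x^+=[0.2631, 0.8183]  P^+=[0.7237 -0.2240; -0.2240 0.3336]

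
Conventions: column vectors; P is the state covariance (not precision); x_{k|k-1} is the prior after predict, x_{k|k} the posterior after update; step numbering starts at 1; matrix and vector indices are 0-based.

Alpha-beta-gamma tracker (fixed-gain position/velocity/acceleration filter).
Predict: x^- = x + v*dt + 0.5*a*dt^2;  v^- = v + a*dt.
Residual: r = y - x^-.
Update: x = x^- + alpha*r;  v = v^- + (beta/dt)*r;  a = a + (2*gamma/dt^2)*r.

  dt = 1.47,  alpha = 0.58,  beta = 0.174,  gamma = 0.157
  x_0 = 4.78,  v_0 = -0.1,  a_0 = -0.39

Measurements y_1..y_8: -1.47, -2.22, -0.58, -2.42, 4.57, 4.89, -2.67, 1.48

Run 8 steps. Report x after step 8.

step 1: x_pred=4.2116  r=-5.6816  x^+=0.9163  v^+=-1.3458  a^+=-1.2156
step 2: x_pred=-2.3755  r=0.1555  x^+=-2.2853  v^+=-3.1143  a^+=-1.1930
step 3: x_pred=-8.1524  r=7.5724  x^+=-3.7604  v^+=-3.9717  a^+=-0.0927
step 4: x_pred=-9.6990  r=7.2790  x^+=-5.4772  v^+=-3.2464  a^+=0.9650
step 5: x_pred=-9.2067  r=13.7767  x^+=-1.2162  v^+=-0.1971  a^+=2.9669
step 6: x_pred=1.6997  r=3.1903  x^+=3.5501  v^+=4.5419  a^+=3.4305
step 7: x_pred=13.9332  r=-16.6032  x^+=4.3034  v^+=7.6195  a^+=1.0179
step 8: x_pred=16.6038  r=-15.1238  x^+=7.8320  v^+=7.3256  a^+=-1.1797

x_post = 7.8320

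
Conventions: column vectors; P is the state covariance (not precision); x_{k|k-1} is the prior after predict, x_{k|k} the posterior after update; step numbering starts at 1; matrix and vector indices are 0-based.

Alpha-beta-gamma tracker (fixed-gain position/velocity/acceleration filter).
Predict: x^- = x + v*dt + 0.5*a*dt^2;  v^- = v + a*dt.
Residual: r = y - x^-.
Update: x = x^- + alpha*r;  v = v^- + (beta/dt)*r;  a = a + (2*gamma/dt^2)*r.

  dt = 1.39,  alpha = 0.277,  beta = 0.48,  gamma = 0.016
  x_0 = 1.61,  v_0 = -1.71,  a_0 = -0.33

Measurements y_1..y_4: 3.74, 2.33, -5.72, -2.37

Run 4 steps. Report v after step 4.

v_post = -1.7534

step 1: x_pred=-1.0857  r=4.8257  x^+=0.2510  v^+=-0.5023  a^+=-0.2501
step 2: x_pred=-0.6887  r=3.0187  x^+=0.1475  v^+=0.1926  a^+=-0.2001
step 3: x_pred=0.2218  r=-5.9418  x^+=-1.4241  v^+=-2.1374  a^+=-0.2985
step 4: x_pred=-4.6834  r=2.3134  x^+=-4.0426  v^+=-1.7534  a^+=-0.2602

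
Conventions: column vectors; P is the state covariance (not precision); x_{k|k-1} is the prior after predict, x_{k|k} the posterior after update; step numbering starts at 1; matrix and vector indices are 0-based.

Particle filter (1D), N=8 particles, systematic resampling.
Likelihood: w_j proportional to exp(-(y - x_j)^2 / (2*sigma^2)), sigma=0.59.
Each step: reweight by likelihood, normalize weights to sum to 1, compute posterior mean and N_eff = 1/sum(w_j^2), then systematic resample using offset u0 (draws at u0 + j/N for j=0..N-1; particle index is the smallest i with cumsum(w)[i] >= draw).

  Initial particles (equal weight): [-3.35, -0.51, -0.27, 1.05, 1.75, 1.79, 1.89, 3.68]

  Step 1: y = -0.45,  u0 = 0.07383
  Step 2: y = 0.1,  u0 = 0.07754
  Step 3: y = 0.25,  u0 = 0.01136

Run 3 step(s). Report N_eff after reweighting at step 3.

step 1: w=[0.0000, 0.4997, 0.4794, 0.0198, 0.0005, 0.0004, 0.0002, 0.0000]  mean=-0.3616  Neff=2.0836  idx=[1, 1, 1, 1, 2, 2, 2, 2]
step 2: w=[0.1041, 0.1041, 0.1041, 0.1041, 0.1459, 0.1459, 0.1459, 0.1459]  mean=-0.3699  Neff=7.7821  idx=[0, 1, 3, 4, 5, 5, 6, 7]
step 3: w=[0.0928, 0.0928, 0.0928, 0.1443, 0.1443, 0.1443, 0.1443, 0.1443]  mean=-0.3368  Neff=7.6941  idx=[0, 1, 2, 3, 4, 5, 6, 7]

N_eff = 7.6941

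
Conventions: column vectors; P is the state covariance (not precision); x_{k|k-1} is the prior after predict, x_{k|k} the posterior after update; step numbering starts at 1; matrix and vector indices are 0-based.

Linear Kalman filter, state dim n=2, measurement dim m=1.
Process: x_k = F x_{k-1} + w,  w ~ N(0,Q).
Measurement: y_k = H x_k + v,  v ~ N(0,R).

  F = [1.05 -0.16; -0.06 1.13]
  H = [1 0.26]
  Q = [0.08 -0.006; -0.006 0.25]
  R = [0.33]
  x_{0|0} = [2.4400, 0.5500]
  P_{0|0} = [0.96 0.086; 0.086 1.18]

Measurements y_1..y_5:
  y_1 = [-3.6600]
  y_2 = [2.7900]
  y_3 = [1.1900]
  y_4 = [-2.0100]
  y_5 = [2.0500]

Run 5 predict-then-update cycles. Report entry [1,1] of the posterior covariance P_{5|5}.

step 1: x^-=[2.4740, 0.4751]  P^-=[1.1397 -0.1770; -0.1770 1.7485]  S=[1.4959]  K=[0.7311; 0.1856]  nu=[-6.2575]  x^+=[-2.1011, -0.6864]  P^+=[0.3401 -0.3800; -0.3800 1.6970]
step 2: x^-=[-2.0963, -0.6496]  P^-=[0.6260 -0.7887; -0.7887 2.4696]  S=[0.7128]  K=[0.5905; -0.2057]  nu=[5.0552]  x^+=[0.8890, -1.6893]  P^+=[0.3774 -0.7021; -0.7021 2.4395]
step 3: x^-=[1.2037, -1.9622]  P^-=[0.7945 -1.3107; -1.3107 3.4616]  S=[0.6769]  K=[0.6702; -0.6066]  nu=[0.4965]  x^+=[1.5365, -2.2634]  P^+=[0.4904 -1.0354; -1.0354 3.2124]
step 4: x^-=[1.9754, -2.6498]  P^-=[1.0508 -1.8562; -1.8562 4.4941]  S=[0.7194]  K=[0.7898; -0.9560]  nu=[-3.2965]  x^+=[-0.6282, 0.5015]  P^+=[0.6020 -1.3130; -1.3130 3.8367]
step 5: x^-=[-0.7399, 0.6044]  P^-=[1.2831 -2.3081; -2.3081 5.3293]  S=[0.7732]  K=[0.8834; -1.1931]  nu=[2.6327]  x^+=[1.5859, -2.5368]  P^+=[0.6797 -1.4932; -1.4932 4.2287]

P_post[1,1] = 4.2287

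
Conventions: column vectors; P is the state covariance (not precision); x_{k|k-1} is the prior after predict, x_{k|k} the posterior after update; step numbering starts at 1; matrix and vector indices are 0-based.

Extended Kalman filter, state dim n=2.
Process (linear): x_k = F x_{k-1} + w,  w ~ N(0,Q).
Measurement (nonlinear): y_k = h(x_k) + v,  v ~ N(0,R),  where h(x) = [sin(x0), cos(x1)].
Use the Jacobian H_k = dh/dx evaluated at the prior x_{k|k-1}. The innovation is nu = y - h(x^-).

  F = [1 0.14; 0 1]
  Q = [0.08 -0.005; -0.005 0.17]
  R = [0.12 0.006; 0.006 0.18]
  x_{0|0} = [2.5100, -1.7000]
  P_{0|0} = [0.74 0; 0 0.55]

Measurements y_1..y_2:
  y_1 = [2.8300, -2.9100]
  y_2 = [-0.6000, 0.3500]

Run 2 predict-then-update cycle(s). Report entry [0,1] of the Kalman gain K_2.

K[0,1] = -0.0251

step 1: x^-=[2.2720, -1.7000]  P^-=[0.8308 0.0720; 0.0720 0.7200]  H_jac=[-0.6451 0.0000; 0.0000 0.9917]  S=[0.4658 -0.0401; -0.0401 0.8880]  K=[-1.1482 0.0286; -0.0307 0.8026]  nu=[2.0659, -2.7812]  x^+=[-0.1797, -3.9956]  P^+=[0.2133 -0.0018; -0.0018 0.1455]
step 2: x^-=[-0.7391, -3.9956]  P^-=[0.2957 0.0136; 0.0136 0.3155]  H_jac=[0.7391 0.0000; 0.0000 -0.7539]  S=[0.2815 -0.0016; -0.0016 0.3593]  K=[0.7761 -0.0251; 0.0320 -0.6618]  nu=[0.0736, 1.0069]  x^+=[-0.7073, -4.6597]  P^+=[0.1258 -0.0002; -0.0002 0.1578]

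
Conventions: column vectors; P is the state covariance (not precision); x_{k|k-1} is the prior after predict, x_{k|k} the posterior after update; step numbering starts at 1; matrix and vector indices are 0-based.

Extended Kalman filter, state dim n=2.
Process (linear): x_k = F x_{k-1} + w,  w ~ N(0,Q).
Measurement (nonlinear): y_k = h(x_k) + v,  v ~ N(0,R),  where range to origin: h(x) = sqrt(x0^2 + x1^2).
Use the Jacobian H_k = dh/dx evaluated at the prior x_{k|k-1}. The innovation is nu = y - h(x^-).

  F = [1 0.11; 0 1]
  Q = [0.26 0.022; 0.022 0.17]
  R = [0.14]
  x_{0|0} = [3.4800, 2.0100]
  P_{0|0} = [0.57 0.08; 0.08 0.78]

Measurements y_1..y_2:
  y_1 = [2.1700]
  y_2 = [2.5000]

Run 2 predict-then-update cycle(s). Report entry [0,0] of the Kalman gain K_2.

K[0,0] = 0.6898

step 1: x^-=[3.7011, 2.0100]  P^-=[0.8570 0.1878; 0.1878 0.9500]  H_jac=[0.8788 0.4772]  S=[1.1757]  K=[0.7168; 0.5260]  nu=[-2.0417]  x^+=[2.2376, 0.9361]  P^+=[0.2529 -0.2555; -0.2555 0.6247]
step 2: x^-=[2.3406, 0.9361]  P^-=[0.4643 -0.1648; -0.1648 0.7947]  H_jac=[0.9285 0.3713]  S=[0.5362]  K=[0.6898; 0.2651]  nu=[-0.0209]  x^+=[2.3262, 0.9306]  P^+=[0.2091 -0.2628; -0.2628 0.7570]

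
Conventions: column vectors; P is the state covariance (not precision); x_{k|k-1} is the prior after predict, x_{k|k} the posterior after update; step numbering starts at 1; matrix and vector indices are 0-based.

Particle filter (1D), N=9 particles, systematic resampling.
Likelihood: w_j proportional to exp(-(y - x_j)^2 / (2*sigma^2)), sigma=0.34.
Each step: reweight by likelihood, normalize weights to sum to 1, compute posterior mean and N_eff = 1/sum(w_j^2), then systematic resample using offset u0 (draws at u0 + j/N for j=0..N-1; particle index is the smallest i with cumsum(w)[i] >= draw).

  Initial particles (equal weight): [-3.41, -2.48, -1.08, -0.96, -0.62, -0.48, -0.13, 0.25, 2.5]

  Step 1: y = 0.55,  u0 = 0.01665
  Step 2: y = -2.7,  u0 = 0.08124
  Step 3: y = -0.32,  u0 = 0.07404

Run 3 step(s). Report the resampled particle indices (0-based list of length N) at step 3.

resampled_idx = [0, 1, 2, 3, 4, 5, 6, 7, 8]

step 1: w=[0.0000, 0.0000, 0.0000, 0.0001, 0.0032, 0.0123, 0.1639, 0.8205, 0.0000]  mean=0.1758  Neff=1.4281  idx=[6, 6, 7, 7, 7, 7, 7, 7, 7]
step 2: w=[0.4998, 0.4998, 0.0001, 0.0001, 0.0001, 0.0001, 0.0001, 0.0001, 0.0001]  mean=-0.1298  Neff=2.0016  idx=[0, 0, 0, 0, 1, 1, 1, 1, 1]
step 3: w=[0.1111, 0.1111, 0.1111, 0.1111, 0.1111, 0.1111, 0.1111, 0.1111, 0.1111]  mean=-0.1300  Neff=9.0000  idx=[0, 1, 2, 3, 4, 5, 6, 7, 8]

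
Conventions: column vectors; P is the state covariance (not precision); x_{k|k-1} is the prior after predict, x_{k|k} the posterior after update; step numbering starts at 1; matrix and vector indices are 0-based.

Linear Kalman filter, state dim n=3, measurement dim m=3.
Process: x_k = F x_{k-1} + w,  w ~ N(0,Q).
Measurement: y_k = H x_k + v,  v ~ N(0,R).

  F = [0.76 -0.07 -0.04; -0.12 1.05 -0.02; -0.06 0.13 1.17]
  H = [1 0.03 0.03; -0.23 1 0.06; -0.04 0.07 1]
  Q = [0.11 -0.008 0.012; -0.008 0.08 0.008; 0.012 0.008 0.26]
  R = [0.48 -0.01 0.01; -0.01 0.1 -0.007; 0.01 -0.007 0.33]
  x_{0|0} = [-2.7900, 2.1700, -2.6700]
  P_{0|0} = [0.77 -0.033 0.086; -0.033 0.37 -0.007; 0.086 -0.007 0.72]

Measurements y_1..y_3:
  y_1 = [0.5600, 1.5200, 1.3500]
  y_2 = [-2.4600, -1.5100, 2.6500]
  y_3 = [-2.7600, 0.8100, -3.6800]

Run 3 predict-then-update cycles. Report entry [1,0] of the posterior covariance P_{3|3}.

step 1: x^-=[-2.1655, 2.6667, -2.6744]  P^-=[0.5560 -0.1321 0.0137; -0.1321 0.5083 0.0292; 0.0137 0.0292 1.2409]  S=[1.0305 -0.2499 0.0316; -0.2499 0.7061 0.1417; 0.0316 0.1417 1.5781]  K=[0.4894 -0.1930 -0.0037; 0.0825 0.8005 -0.0291; 0.0244 -0.0070 0.7875]  nu=[2.7257, -1.4843, 3.7511]  x^+=[-0.5590, 1.5942, 0.3565]  P^+=[0.2355 0.0293 0.0124; 0.0293 0.0873 -0.0193; 0.0124 -0.0193 0.2620]
step 2: x^-=[-0.5507, 1.7338, 0.6579]  P^-=[0.2429 -0.0114 0.0039; -0.0114 0.1733 -0.0122; 0.0039 -0.0122 0.6129]  S=[0.7232 -0.0711 0.0218; -0.0711 0.2920 0.0316; 0.0218 0.0316 0.9422]  K=[0.3211 -0.1505 -0.0094; 0.0520 0.6148 -0.0214; 0.0122 0.0137 0.6487]  nu=[-1.9810, -3.4100, 1.8487]  x^+=[-0.6909, -0.5053, 1.7862]  P^+=[0.1548 0.0170 0.0062; 0.0170 0.0659 -0.0148; 0.0062 -0.0148 0.2154]
step 3: x^-=[-0.5612, -0.4833, 2.0656]  P^-=[0.1978 -0.0125 0.0028; -0.0125 0.1513 -0.0073; 0.0028 -0.0073 0.5509]  S=[0.6779 -0.0625 0.0206; -0.0625 0.2686 0.0312; 0.0206 0.0312 0.8808]  K=[0.2779 -0.1498 -0.0080; 0.0423 0.5844 -0.0174; 0.0114 0.0238 0.6236]  nu=[-2.2463, 1.0403, -5.7342]  x^+=[-1.2953, 0.1291, -1.5114]  P^+=[0.1342 0.0128 0.0057; 0.0128 0.0619 -0.0132; 0.0057 -0.0132 0.2069]

P_post[1,0] = 0.0128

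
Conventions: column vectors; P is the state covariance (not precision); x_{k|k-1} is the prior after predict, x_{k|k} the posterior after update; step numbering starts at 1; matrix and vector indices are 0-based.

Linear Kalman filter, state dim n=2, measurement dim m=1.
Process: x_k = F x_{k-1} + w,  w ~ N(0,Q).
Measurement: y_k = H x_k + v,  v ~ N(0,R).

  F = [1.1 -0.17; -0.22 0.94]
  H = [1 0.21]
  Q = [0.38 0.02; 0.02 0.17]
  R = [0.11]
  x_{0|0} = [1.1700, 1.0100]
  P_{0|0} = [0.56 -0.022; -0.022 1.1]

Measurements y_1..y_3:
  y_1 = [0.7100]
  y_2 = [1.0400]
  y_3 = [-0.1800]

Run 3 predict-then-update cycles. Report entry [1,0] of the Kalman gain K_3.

step 1: x^-=[1.1153, 0.6920]  P^-=[1.0976 -0.3149; -0.3149 1.1782]  S=[1.1273]  K=[0.9150; -0.0598]  nu=[-0.5506]  x^+=[0.6115, 0.7249]  P^+=[0.1538 -0.2531; -0.2531 1.1741]
step 2: x^-=[0.5494, 0.5469]  P^-=[0.6947 -0.4761; -0.4761 1.3196]  S=[0.6630]  K=[0.8971; -0.3001]  nu=[0.3758]  x^+=[0.8865, 0.4342]  P^+=[0.1612 -0.2976; -0.2976 1.2599]
step 3: x^-=[0.9013, 0.2131]  P^-=[0.7227 -0.5392; -0.5392 1.4141]  S=[0.6686]  K=[0.9116; -0.3622]  nu=[-1.1261]  x^+=[-0.1252, 0.6210]  P^+=[0.1671 -0.3184; -0.3184 1.3264]

K[1,0] = -0.3622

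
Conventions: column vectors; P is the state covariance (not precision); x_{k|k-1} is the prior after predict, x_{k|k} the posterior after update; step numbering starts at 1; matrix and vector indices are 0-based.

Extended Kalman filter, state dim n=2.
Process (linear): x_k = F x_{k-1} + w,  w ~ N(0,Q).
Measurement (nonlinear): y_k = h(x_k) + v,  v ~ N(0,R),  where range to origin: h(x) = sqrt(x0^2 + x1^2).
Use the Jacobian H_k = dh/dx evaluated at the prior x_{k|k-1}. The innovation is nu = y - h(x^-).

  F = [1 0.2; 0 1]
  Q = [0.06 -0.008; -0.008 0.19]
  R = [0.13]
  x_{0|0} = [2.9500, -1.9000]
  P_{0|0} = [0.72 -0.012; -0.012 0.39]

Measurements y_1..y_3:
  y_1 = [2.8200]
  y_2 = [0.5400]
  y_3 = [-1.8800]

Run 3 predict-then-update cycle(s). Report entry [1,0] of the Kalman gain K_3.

K[1,0] = -0.1417

step 1: x^-=[2.5700, -1.9000]  P^-=[0.7908 0.0580; 0.0580 0.5800]  H_jac=[0.8041 -0.5945]  S=[0.7909]  K=[0.7605; -0.3770]  nu=[-0.3761]  x^+=[2.2840, -1.7582]  P^+=[0.3335 0.2847; 0.2847 0.4676]
step 2: x^-=[1.9324, -1.7582]  P^-=[0.5260 0.3703; 0.3703 0.6576]  H_jac=[0.7397 -0.6730]  S=[0.3470]  K=[0.4032; -0.4861]  nu=[-2.0725]  x^+=[1.0967, -0.7507]  P^+=[0.4696 0.4383; 0.4383 0.5756]
step 3: x^-=[0.9466, -0.7507]  P^-=[0.7280 0.5454; 0.5454 0.7656]  H_jac=[0.7835 -0.6214]  S=[0.3414]  K=[0.6780; -0.1417]  nu=[-3.0881]  x^+=[-1.1470, -0.3130]  P^+=[0.5710 0.5782; 0.5782 0.7587]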